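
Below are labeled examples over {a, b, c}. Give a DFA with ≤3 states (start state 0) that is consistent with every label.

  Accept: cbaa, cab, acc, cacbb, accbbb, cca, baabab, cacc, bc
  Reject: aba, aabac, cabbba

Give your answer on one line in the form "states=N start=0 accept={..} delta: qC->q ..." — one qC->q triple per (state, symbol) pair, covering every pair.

states=3 start=0 accept={0,1} delta: 0a->0 0b->1 0c->0 1a->2 1b->0 1c->0 2a->0 2b->0 2c->2

Fold the examples into a partial DFA from state 0: repeatedly fix the first undefined (state, symbol) met by the shortest-then-alphabetical prefix, trying targets in increasing order and rejecting any under which an Accept and a Reject string meet in one state with the same remainder; add a state when all current targets are rejected. Accepting states are where Accept strings end.
a: 0a undefined. 0a->0: ok.
b: 0b undefined. 0b->0: no, baabab/aba meet in 0. Open state 1: 0b->1.
c: 0c undefined. 0c->0: ok.
ba: 1a undefined. 1a->0: no, cbaa/aba meet in 0. 1a->1: no, cbaa/aba meet in 1. Open state 2: 1a->2.
bc: 1c undefined. 1c->0: ok.
baa: 2a undefined. 2a->0: ok.
cabb: 1b undefined. 1b->0: ok.
aabac: 2c undefined. 2c->0: no, cbaa/aabac meet in 0. 2c->1: no, cab/aabac meet in 1. 2c->2: ok.
baabab: 2b undefined. 2b->0: ok.
All examples now run through 3 states with every (state, symbol) defined. Accept strings end in {0,1}, Reject strings end in {2}; accept={0,1}.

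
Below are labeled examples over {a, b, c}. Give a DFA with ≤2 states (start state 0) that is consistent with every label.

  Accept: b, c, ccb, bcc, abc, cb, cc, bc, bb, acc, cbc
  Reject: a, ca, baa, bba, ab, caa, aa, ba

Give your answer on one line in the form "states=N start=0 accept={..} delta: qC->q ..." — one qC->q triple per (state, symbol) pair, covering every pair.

states=2 start=0 accept={0} delta: 0a->1 0b->0 0c->0 1a->1 1b->1 1c->0

Grow the machine one transition at a time. Run the examples from 0; the earliest place one falls off (shortest prefix, ties alphabetical) gets sent to the lowest-numbered state that keeps every Accept/Reject pair distinguishable — a pair clashes when both reach the same state with identical unread suffix — and to a fresh state only if none does.
a: 0a undefined. 0a->0: no, b/ab meet in 0 with "b" left. Open state 1: 0a->1.
b: 0b undefined. 0b->0: ok.
c: 0c undefined. 0c->0: ok.
aa: 1a undefined. 1a->0: no, b/baa meet in 0. 1a->1: ok.
ab: 1b undefined. 1b->0: no, b/ab meet in 0. 1b->1: ok.
ac: 1c undefined. 1c->0: ok.
All examples now run through 2 states with every (state, symbol) defined. Accept strings end in {0}, Reject strings end in {1}; accept={0}.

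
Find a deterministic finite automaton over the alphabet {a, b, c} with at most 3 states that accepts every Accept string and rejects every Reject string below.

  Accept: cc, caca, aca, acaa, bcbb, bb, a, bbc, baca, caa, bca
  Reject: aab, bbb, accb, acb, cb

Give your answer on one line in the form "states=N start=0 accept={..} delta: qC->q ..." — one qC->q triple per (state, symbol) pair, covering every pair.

states=2 start=0 accept={0} delta: 0a->0 0b->1 0c->0 1a->0 1b->0 1c->0

State merging on the prefix tree: take the shortest (then alphabetical) example prefix whose next move is undefined and point that move at state 0, else 1, else 2, ...; a target is out if some Accept/Reject pair would then sit in one state with the same input left (inseparable). If every existing state is out, open a new one.
a: 0a undefined. 0a->0: ok.
b: 0b undefined. 0b->0: no, bb/aab meet in 0. Open state 1: 0b->1.
c: 0c undefined. 0c->0: ok.
ba: 1a undefined. 1a->0: ok.
bb: 1b undefined. 1b->0: ok.
bc: 1c undefined. 1c->0: ok.
All examples now run through 2 states with every (state, symbol) defined. Accept strings end in {0}, Reject strings end in {1}; accept={0}.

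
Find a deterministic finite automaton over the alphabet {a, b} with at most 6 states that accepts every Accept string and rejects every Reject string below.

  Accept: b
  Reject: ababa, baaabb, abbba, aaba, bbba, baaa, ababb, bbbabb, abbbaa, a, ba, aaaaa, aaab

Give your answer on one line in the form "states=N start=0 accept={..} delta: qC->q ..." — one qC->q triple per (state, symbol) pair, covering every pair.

states=4 start=0 accept={0} delta: 0a->1 0b->0 1a->0 1b->2 2a->1 2b->3 3a->2 3b->3

State merging on the prefix tree: take the shortest (then alphabetical) example prefix whose next move is undefined and point that move at state 0, else 1, else 2, ...; a target is out if some Accept/Reject pair would then sit in one state with the same input left (inseparable). If every existing state is out, open a new one.
a: 0a undefined. 0a->0: no, b/aaab meet in 0 with "b" left. Open state 1: 0a->1.
b: 0b undefined. 0b->0: ok.
aa: 1a undefined. 1a->0: ok.
ab: 1b undefined. 1b->0: no, b/baaabb meet in 0. 1b->1: no, b/abbba meet in 0. Open state 2: 1b->2.
aba: 2a undefined. 2a->0: no, b/ababb meet in 0. 2a->1: ok.
abb: 2b undefined. 2b->0: no, b/baaabb meet in 0. 2b->1: no, b/abbbaa meet in 0. 2b->2: no, b/abbbaa meet in 0. Open state 3: 2b->3.
abbb: 3b undefined. 3b->0: no, b/abbbaa meet in 0. 3b->1: no, b/abbba meet in 0. 3b->2: no, b/abbbaa meet in 0. 3b->3: ok.
abbba: 3a undefined. 3a->0: no, b/abbba meet in 0. 3a->1: no, b/abbbaa meet in 0. 3a->2: ok.
All examples now run through 4 states with every (state, symbol) defined. Accept strings end in {0}, Reject strings end in {1,2,3}; accept={0}.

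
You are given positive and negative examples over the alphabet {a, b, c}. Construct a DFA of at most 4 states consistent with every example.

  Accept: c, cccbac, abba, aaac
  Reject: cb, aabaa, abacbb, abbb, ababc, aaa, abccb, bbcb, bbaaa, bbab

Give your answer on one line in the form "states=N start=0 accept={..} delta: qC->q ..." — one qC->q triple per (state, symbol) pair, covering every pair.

Grow the machine one transition at a time. Run the examples from 0; the earliest place one falls off (shortest prefix, ties alphabetical) gets sent to the lowest-numbered state that keeps every Accept/Reject pair distinguishable — a pair clashes when both reach the same state with identical unread suffix — and to a fresh state only if none does.
a: 0a undefined. 0a->0: ok.
b: 0b undefined. 0b->0: no, c/ababc meet in 0 with "c" left. Open state 1: 0b->1.
c: 0c undefined. 0c->0: no, c/aaa meet in 0. 0c->1: ok.
bb: 1b undefined. 1b->0: no, c/abbb meet in 1. 1b->1: no, c/cb meet in 1. Open state 2: 1b->2.
cc: 1c undefined. 1c->0: ok.
aba: 1a undefined. 1a->0: ok.
bba: 2a undefined. 2a->0: no, c/bbab meet in 1. 2a->1: no, cccbac/aabaa meet in 0. 2a->2: no, abba/cb meet in 2. Open state 3: 2a->3.
bbc: 2c undefined. 2c->0: no, c/bbcb meet in 1. 2c->1: ok.
abbb: 2b undefined. 2b->0: ok.
bbaa: 3a undefined. 3a->0: ok.
bbab: 3b undefined. 3b->0: ok.
cccbac: 3c undefined. 3c->0: no, cccbac/aabaa meet in 0. 3c->1: ok.
All examples now run through 4 states with every (state, symbol) defined. Accept strings end in {1,3}, Reject strings end in {0,2}; accept={1,3}.

states=4 start=0 accept={1,3} delta: 0a->0 0b->1 0c->1 1a->0 1b->2 1c->0 2a->3 2b->0 2c->1 3a->0 3b->0 3c->1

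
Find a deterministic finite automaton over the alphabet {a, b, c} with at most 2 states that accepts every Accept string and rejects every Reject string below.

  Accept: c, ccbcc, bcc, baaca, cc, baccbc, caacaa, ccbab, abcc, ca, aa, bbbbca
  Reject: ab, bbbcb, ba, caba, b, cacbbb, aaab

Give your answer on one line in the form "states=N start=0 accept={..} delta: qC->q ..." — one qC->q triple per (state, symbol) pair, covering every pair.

Grow the machine one transition at a time. Run the examples from 0; the earliest place one falls off (shortest prefix, ties alphabetical) gets sent to the lowest-numbered state that keeps every Accept/Reject pair distinguishable — a pair clashes when both reach the same state with identical unread suffix — and to a fresh state only if none does.
a: 0a undefined. 0a->0: ok.
b: 0b undefined. 0b->0: no, aa/ab meet in 0. Open state 1: 0b->1.
c: 0c undefined. 0c->0: ok.
ba: 1a undefined. 1a->0: no, c/ba meet in 0. 1a->1: ok.
bb: 1b undefined. 1b->0: ok.
bc: 1c undefined. 1c->0: ok.
All examples now run through 2 states with every (state, symbol) defined. Accept strings end in {0}, Reject strings end in {1}; accept={0}.

states=2 start=0 accept={0} delta: 0a->0 0b->1 0c->0 1a->1 1b->0 1c->0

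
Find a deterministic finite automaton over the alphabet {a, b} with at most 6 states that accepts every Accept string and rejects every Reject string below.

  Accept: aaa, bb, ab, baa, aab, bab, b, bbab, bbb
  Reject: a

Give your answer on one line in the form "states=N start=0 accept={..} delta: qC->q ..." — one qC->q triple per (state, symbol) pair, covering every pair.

states=3 start=0 accept={0,2} delta: 0a->1 0b->0 1a->2 1b->0 2a->0 2b->0

State merging on the prefix tree: take the shortest (then alphabetical) example prefix whose next move is undefined and point that move at state 0, else 1, else 2, ...; a target is out if some Accept/Reject pair would then sit in one state with the same input left (inseparable). If every existing state is out, open a new one.
a: 0a undefined. 0a->0: no, aaa/a meet in 0. Open state 1: 0a->1.
b: 0b undefined. 0b->0: ok.
aa: 1a undefined. 1a->0: no, aaa/a meet in 1. 1a->1: no, aaa/a meet in 1. Open state 2: 1a->2.
ab: 1b undefined. 1b->0: ok.
aaa: 2a undefined. 2a->0: ok.
aab: 2b undefined. 2b->0: ok.
All examples now run through 3 states with every (state, symbol) defined. Accept strings end in {0,2}, Reject strings end in {1}; accept={0,2}.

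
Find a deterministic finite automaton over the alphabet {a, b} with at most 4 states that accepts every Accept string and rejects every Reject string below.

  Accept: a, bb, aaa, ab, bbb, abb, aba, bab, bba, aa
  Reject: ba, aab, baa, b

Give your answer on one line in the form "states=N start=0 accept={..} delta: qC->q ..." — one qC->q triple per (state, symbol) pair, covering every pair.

Grow the machine one transition at a time. Run the examples from 0; the earliest place one falls off (shortest prefix, ties alphabetical) gets sent to the lowest-numbered state that keeps every Accept/Reject pair distinguishable — a pair clashes when both reach the same state with identical unread suffix — and to a fresh state only if none does.
a: 0a undefined. 0a->0: no, ab/aab meet in 0 with "b" left. Open state 1: 0a->1.
b: 0b undefined. 0b->0: no, a/ba meet in 1. 0b->1: no, a/b meet in 1. Open state 2: 0b->2.
aa: 1a undefined. 1a->0: ok.
ab: 1b undefined. 1b->0: no, abb/aab meet in 2. 1b->1: ok.
ba: 2a undefined. 2a->0: no, a/baa meet in 1. 2a->1: no, a/ba meet in 1. 2a->2: ok.
bb: 2b undefined. 2b->0: no, bbb/ba meet in 2. 2b->1: ok.
All examples now run through 3 states with every (state, symbol) defined. Accept strings end in {0,1}, Reject strings end in {2}; accept={0,1}.

states=3 start=0 accept={0,1} delta: 0a->1 0b->2 1a->0 1b->1 2a->2 2b->1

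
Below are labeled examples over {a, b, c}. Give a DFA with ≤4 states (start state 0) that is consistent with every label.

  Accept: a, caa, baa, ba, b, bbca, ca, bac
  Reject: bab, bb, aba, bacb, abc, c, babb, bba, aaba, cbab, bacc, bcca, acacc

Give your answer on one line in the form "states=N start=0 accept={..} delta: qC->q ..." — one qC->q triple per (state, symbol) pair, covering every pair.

State merging on the prefix tree: take the shortest (then alphabetical) example prefix whose next move is undefined and point that move at state 0, else 1, else 2, ...; a target is out if some Accept/Reject pair would then sit in one state with the same input left (inseparable). If every existing state is out, open a new one.
a: 0a undefined. 0a->0: no, ba/aba meet in 0 with "ba" left. Open state 1: 0a->1.
b: 0b undefined. 0b->0: no, a/bba meet in 1. 0b->1: ok.
c: 0c undefined. 0c->0: ok.
aa: 1a undefined. 1a->0: no, a/bab meet in 1. 1a->1: ok.
ab: 1b undefined. 1b->0: no, a/aba meet in 1. 1b->1: no, a/bab meet in 1. Open state 2: 1b->2.
ac: 1c undefined. 1c->0: no, a/bacb meet in 1. 1c->1: no, a/bacc meet in 1. 1c->2: no, bbca/bcca meet in 2 with "ca" left. Open state 3: 1c->3.
aba: 2a undefined. 2a->0: ok.
abc: 2c undefined. 2c->0: ok.
aca: 3a undefined. 3a->0: ok.
bcc: 3c undefined. 3c->0: no, a/bcca meet in 1. 3c->1: no, a/bacc meet in 1. 3c->2: ok.
babb: 2b undefined. 2b->0: ok.
bacb: 3b undefined. 3b->0: ok.
All examples now run through 4 states with every (state, symbol) defined. Accept strings end in {1,3}, Reject strings end in {0,2}; accept={1,3}.

states=4 start=0 accept={1,3} delta: 0a->1 0b->1 0c->0 1a->1 1b->2 1c->3 2a->0 2b->0 2c->0 3a->0 3b->0 3c->2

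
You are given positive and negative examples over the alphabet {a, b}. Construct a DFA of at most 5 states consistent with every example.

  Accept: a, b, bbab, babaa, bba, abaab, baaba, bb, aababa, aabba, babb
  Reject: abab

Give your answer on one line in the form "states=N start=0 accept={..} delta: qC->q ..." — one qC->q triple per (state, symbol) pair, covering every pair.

Grow the machine one transition at a time. Run the examples from 0; the earliest place one falls off (shortest prefix, ties alphabetical) gets sent to the lowest-numbered state that keeps every Accept/Reject pair distinguishable — a pair clashes when both reach the same state with identical unread suffix — and to a fresh state only if none does.
a: 0a undefined. 0a->0: ok.
b: 0b undefined. 0b->0: no, a/abab meet in 0. Open state 1: 0b->1.
ba: 1a undefined. 1a->0: no, b/abab meet in 1. 1a->1: no, abaab/abab meet in 1 with "b" left. Open state 2: 1a->2.
bb: 1b undefined. 1b->0: ok.
baa: 2a undefined. 2a->0: ok.
bab: 2b undefined. 2b->0: no, a/abab meet in 0. 2b->1: no, b/abab meet in 1. 2b->2: no, baaba/abab meet in 2. Open state 3: 2b->3.
baba: 3a undefined. 3a->0: ok.
babb: 3b undefined. 3b->0: ok.
All examples now run through 4 states with every (state, symbol) defined. Accept strings end in {0,1,2}, Reject strings end in {3}; accept={0,1,2}.

states=4 start=0 accept={0,1,2} delta: 0a->0 0b->1 1a->2 1b->0 2a->0 2b->3 3a->0 3b->0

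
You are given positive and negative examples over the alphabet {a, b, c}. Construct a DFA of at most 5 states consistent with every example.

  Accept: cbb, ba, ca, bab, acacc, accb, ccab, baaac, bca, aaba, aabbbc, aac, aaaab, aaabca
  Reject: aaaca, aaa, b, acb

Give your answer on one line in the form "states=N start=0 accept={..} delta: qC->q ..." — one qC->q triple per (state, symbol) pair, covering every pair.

states=4 start=0 accept={1,2} delta: 0a->1 0b->0 0c->1 1a->2 1b->1 1c->0 2a->3 2b->0 2c->1 3a->1 3b->0 3c->2

State merging on the prefix tree: take the shortest (then alphabetical) example prefix whose next move is undefined and point that move at state 0, else 1, else 2, ...; a target is out if some Accept/Reject pair would then sit in one state with the same input left (inseparable). If every existing state is out, open a new one.
a: 0a undefined. 0a->0: no, ca/aaaca meet in 0 with "ca" left. Open state 1: 0a->1.
b: 0b undefined. 0b->0: ok.
c: 0c undefined. 0c->0: no, cbb/b meet in 0. 0c->1: ok.
aa: 1a undefined. 1a->0: no, ba/aaa meet in 1. 1a->1: no, ba/aaa meet in 1. Open state 2: 1a->2.
ac: 1c undefined. 1c->0: ok.
cb: 1b undefined. 1b->0: no, cbb/b meet in 0. 1b->1: ok.
aaa: 2a undefined. 2a->0: no, ca/aaaca meet in 2. 2a->1: no, cbb/aaaca meet in 1. 2a->2: no, ca/aaa meet in 2. Open state 3: 2a->3.
aab: 2b undefined. 2b->0: ok.
aac: 2c undefined. 2c->0: no, aac/b meet in 0. 2c->1: ok.
aaaa: 3a undefined. 3a->0: no, aaaab/b meet in 0. 3a->1: ok.
aaab: 3b undefined. 3b->0: ok.
aaac: 3c undefined. 3c->0: no, cbb/aaaca meet in 1. 3c->1: no, ca/aaaca meet in 2. 3c->2: ok.
All examples now run through 4 states with every (state, symbol) defined. Accept strings end in {1,2}, Reject strings end in {0,3}; accept={1,2}.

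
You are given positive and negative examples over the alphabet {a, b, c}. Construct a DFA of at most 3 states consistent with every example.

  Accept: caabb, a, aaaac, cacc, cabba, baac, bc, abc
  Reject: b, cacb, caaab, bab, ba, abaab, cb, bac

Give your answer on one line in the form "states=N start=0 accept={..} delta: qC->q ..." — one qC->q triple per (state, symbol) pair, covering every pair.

states=3 start=0 accept={0} delta: 0a->0 0b->1 0c->0 1a->2 1b->0 1c->0 2a->0 2b->1 2c->1

State merging on the prefix tree: take the shortest (then alphabetical) example prefix whose next move is undefined and point that move at state 0, else 1, else 2, ...; a target is out if some Accept/Reject pair would then sit in one state with the same input left (inseparable). If every existing state is out, open a new one.
a: 0a undefined. 0a->0: ok.
b: 0b undefined. 0b->0: no, a/b meet in 0. Open state 1: 0b->1.
c: 0c undefined. 0c->0: ok.
ba: 1a undefined. 1a->0: no, a/ba meet in 0. 1a->1: no, caabb/bab meet in 1 with "b" left. Open state 2: 1a->2.
bc: 1c undefined. 1c->0: ok.
baa: 2a undefined. 2a->0: ok.
bab: 2b undefined. 2b->0: no, a/bab meet in 0. 2b->1: ok.
bac: 2c undefined. 2c->0: no, a/bac meet in 0. 2c->1: ok.
cabb: 1b undefined. 1b->0: ok.
All examples now run through 3 states with every (state, symbol) defined. Accept strings end in {0}, Reject strings end in {1,2}; accept={0}.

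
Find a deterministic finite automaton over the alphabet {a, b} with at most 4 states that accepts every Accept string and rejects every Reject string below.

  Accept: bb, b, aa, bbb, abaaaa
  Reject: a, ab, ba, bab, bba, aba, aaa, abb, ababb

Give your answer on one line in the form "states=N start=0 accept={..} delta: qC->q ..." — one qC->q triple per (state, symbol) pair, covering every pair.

Fold the examples into a partial DFA from state 0: repeatedly fix the first undefined (state, symbol) met by the shortest-then-alphabetical prefix, trying targets in increasing order and rejecting any under which an Accept and a Reject string meet in one state with the same remainder; add a state when all current targets are rejected. Accepting states are where Accept strings end.
a: 0a undefined. 0a->0: no, bb/abb meet in 0 with "bb" left. Open state 1: 0a->1.
b: 0b undefined. 0b->0: ok.
aa: 1a undefined. 1a->0: ok.
ab: 1b undefined. 1b->0: no, bb/ab meet in 0. 1b->1: no, bb/aba meet in 0. Open state 2: 1b->2.
aba: 2a undefined. 2a->0: no, bb/aba meet in 0. 2a->1: ok.
abb: 2b undefined. 2b->0: no, bb/abb meet in 0. 2b->1: ok.
All examples now run through 3 states with every (state, symbol) defined. Accept strings end in {0}, Reject strings end in {1,2}; accept={0}.

states=3 start=0 accept={0} delta: 0a->1 0b->0 1a->0 1b->2 2a->1 2b->1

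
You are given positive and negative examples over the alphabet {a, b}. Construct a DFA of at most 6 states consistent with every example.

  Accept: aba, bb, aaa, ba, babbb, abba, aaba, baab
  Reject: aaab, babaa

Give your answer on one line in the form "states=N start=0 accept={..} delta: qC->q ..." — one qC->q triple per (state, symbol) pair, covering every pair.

states=4 start=0 accept={0,2} delta: 0a->0 0b->1 1a->2 1b->0 2a->1 2b->3 3a->2 3b->1

Grow the machine one transition at a time. Run the examples from 0; the earliest place one falls off (shortest prefix, ties alphabetical) gets sent to the lowest-numbered state that keeps every Accept/Reject pair distinguishable — a pair clashes when both reach the same state with identical unread suffix — and to a fresh state only if none does.
a: 0a undefined. 0a->0: ok.
b: 0b undefined. 0b->0: no, aba/aaab meet in 0. Open state 1: 0b->1.
ba: 1a undefined. 1a->0: no, aba/babaa meet in 0. 1a->1: no, aba/aaab meet in 1. Open state 2: 1a->2.
bb: 1b undefined. 1b->0: ok.
baa: 2a undefined. 2a->0: no, baab/aaab meet in 1. 2a->1: ok.
bab: 2b undefined. 2b->0: no, bb/babaa meet in 0. 2b->1: no, babbb/aaab meet in 1. 2b->2: no, aba/babaa meet in 2. Open state 3: 2b->3.
baba: 3a undefined. 3a->0: no, bb/babaa meet in 0. 3a->1: no, aba/babaa meet in 2. 3a->2: ok.
babb: 3b undefined. 3b->0: no, babbb/aaab meet in 1. 3b->1: ok.
All examples now run through 4 states with every (state, symbol) defined. Accept strings end in {0,2}, Reject strings end in {1}; accept={0,2}.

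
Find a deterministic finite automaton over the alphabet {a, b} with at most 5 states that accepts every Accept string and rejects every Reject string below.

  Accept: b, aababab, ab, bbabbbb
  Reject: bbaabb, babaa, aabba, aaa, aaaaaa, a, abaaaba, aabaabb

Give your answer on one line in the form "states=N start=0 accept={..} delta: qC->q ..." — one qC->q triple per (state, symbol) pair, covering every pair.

Grow the machine one transition at a time. Run the examples from 0; the earliest place one falls off (shortest prefix, ties alphabetical) gets sent to the lowest-numbered state that keeps every Accept/Reject pair distinguishable — a pair clashes when both reach the same state with identical unread suffix — and to a fresh state only if none does.
a: 0a undefined. 0a->0: ok.
b: 0b undefined. 0b->0: no, b/bbaabb meet in 0. Open state 1: 0b->1.
ba: 1a undefined. 1a->0: ok.
bb: 1b undefined. 1b->0: no, bbabbbb/bbaabb meet in 0. 1b->1: no, b/bbaabb meet in 1. Open state 2: 1b->2.
bba: 2a undefined. 2a->0: ok.
bbabbb: 2b undefined. 2b->0: ok.
All examples now run through 3 states with every (state, symbol) defined. Accept strings end in {1}, Reject strings end in {0,2}; accept={1}.

states=3 start=0 accept={1} delta: 0a->0 0b->1 1a->0 1b->2 2a->0 2b->0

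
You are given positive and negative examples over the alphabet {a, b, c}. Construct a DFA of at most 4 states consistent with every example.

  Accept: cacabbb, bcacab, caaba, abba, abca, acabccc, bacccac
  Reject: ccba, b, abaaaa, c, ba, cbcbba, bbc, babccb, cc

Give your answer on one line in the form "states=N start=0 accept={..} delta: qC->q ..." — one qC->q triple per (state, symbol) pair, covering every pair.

states=4 start=0 accept={0,3} delta: 0a->0 0b->1 0c->1 1a->1 1b->0 1c->2 2a->3 2b->1 2c->3 3a->3 3b->0 3c->3

State merging on the prefix tree: take the shortest (then alphabetical) example prefix whose next move is undefined and point that move at state 0, else 1, else 2, ...; a target is out if some Accept/Reject pair would then sit in one state with the same input left (inseparable). If every existing state is out, open a new one.
a: 0a undefined. 0a->0: ok.
b: 0b undefined. 0b->0: no, abba/b meet in 0. Open state 1: 0b->1.
c: 0c undefined. 0c->0: no, caaba/ccba meet in 1 with "a" left. 0c->1: ok.
ba: 1a undefined. 1a->0: no, caaba/abaaaa meet in 0. 1a->1: ok.
bb: 1b undefined. 1b->0: ok.
bc: 1c undefined. 1c->0: no, cacabbb/ccba meet in 1. 1c->1: no, cacabbb/ccba meet in 0. Open state 2: 1c->2.
bca: 2a undefined. 2a->0: no, cacabbb/b meet in 1. 2a->1: no, abca/b meet in 1. 2a->2: no, abca/cc meet in 2. Open state 3: 2a->3.
ccb: 2b undefined. 2b->0: no, caaba/ccba meet in 0. 2b->1: ok.
bacc: 2c undefined. 2c->0: no, bacccac/cc meet in 2. 2c->1: no, acabccc/ccba meet in 1. 2c->2: no, acabccc/cc meet in 2. 2c->3: ok.
bcac: 3c undefined. 3c->0: no, bcacab/ccba meet in 1. 3c->1: no, bacccac/cc meet in 2. 3c->2: no, bacccac/cc meet in 2. 3c->3: ok.
bcaca: 3a undefined. 3a->0: no, bcacab/ccba meet in 1. 3a->1: no, bacccac/cc meet in 2. 3a->2: no, bcacab/ccba meet in 1. 3a->3: ok.
cacab: 3b undefined. 3b->0: ok.
All examples now run through 4 states with every (state, symbol) defined. Accept strings end in {0,3}, Reject strings end in {1,2}; accept={0,3}.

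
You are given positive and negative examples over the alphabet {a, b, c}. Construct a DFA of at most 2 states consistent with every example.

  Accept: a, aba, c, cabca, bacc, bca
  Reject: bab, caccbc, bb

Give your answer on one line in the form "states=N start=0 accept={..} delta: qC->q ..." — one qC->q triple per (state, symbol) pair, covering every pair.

states=2 start=0 accept={0} delta: 0a->0 0b->1 0c->0 1a->0 1b->1 1c->1

Fold the examples into a partial DFA from state 0: repeatedly fix the first undefined (state, symbol) met by the shortest-then-alphabetical prefix, trying targets in increasing order and rejecting any under which an Accept and a Reject string meet in one state with the same remainder; add a state when all current targets are rejected. Accepting states are where Accept strings end.
a: 0a undefined. 0a->0: ok.
b: 0b undefined. 0b->0: no, a/bab meet in 0. Open state 1: 0b->1.
c: 0c undefined. 0c->0: ok.
ba: 1a undefined. 1a->0: ok.
bb: 1b undefined. 1b->0: no, a/bb meet in 0. 1b->1: ok.
bc: 1c undefined. 1c->0: no, a/caccbc meet in 0. 1c->1: ok.
All examples now run through 2 states with every (state, symbol) defined. Accept strings end in {0}, Reject strings end in {1}; accept={0}.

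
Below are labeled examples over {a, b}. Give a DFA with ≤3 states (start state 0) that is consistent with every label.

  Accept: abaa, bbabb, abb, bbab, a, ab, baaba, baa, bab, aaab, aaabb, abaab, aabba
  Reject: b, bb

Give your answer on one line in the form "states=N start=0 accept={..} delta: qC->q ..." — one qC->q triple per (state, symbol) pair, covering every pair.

states=2 start=0 accept={1} delta: 0a->1 0b->0 1a->1 1b->1

Grow the machine one transition at a time. Run the examples from 0; the earliest place one falls off (shortest prefix, ties alphabetical) gets sent to the lowest-numbered state that keeps every Accept/Reject pair distinguishable — a pair clashes when both reach the same state with identical unread suffix — and to a fresh state only if none does.
a: 0a undefined. 0a->0: no, abb/bb meet in 0 with "bb" left. Open state 1: 0a->1.
b: 0b undefined. 0b->0: ok.
aa: 1a undefined. 1a->0: no, baa/b meet in 0. 1a->1: ok.
ab: 1b undefined. 1b->0: no, bbabb/b meet in 0. 1b->1: ok.
All examples now run through 2 states with every (state, symbol) defined. Accept strings end in {1}, Reject strings end in {0}; accept={1}.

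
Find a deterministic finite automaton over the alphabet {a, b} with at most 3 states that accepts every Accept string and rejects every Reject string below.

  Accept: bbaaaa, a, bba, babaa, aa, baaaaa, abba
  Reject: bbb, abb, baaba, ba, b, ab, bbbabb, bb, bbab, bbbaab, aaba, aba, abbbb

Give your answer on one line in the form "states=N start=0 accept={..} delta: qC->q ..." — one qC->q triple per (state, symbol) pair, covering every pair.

states=3 start=0 accept={0} delta: 0a->0 0b->1 1a->2 1b->2 2a->0 2b->1

Grow the machine one transition at a time. Run the examples from 0; the earliest place one falls off (shortest prefix, ties alphabetical) gets sent to the lowest-numbered state that keeps every Accept/Reject pair distinguishable — a pair clashes when both reach the same state with identical unread suffix — and to a fresh state only if none does.
a: 0a undefined. 0a->0: ok.
b: 0b undefined. 0b->0: no, bbaaaa/bbb meet in 0. Open state 1: 0b->1.
ba: 1a undefined. 1a->0: no, a/baaba meet in 0. 1a->1: no, bba/baaba meet in 1 with "ba" left. Open state 2: 1a->2.
bb: 1b undefined. 1b->0: no, bbaaaa/abb meet in 0. 1b->1: no, bba/ba meet in 2. 1b->2: ok.
baa: 2a undefined. 2a->0: ok.
bab: 2b undefined. 2b->0: no, bbaaaa/bbb meet in 0. 2b->1: ok.
All examples now run through 3 states with every (state, symbol) defined. Accept strings end in {0}, Reject strings end in {1,2}; accept={0}.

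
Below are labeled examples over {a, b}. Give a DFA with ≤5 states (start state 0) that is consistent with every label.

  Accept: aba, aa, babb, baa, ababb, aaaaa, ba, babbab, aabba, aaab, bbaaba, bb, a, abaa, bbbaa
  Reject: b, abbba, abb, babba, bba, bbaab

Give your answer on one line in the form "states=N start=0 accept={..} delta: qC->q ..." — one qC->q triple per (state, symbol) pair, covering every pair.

states=5 start=0 accept={0,1,3,4} delta: 0a->1 0b->2 1a->1 1b->3 2a->0 2b->4 3a->0 3b->2 4a->2 4b->0

State merging on the prefix tree: take the shortest (then alphabetical) example prefix whose next move is undefined and point that move at state 0, else 1, else 2, ...; a target is out if some Accept/Reject pair would then sit in one state with the same input left (inseparable). If every existing state is out, open a new one.
a: 0a undefined. 0a->0: no, aabba/bba meet in 0 with "bba" left. Open state 1: 0a->1.
b: 0b undefined. 0b->0: no, babb/abb meet in 1 with "bb" left. 0b->1: no, aba/bba meet in 1 with "ba" left. Open state 2: 0b->2.
aa: 1a undefined. 1a->0: no, aabba/bba meet in 2 with "ba" left. 1a->1: ok.
ab: 1b undefined. 1b->0: no, ababb/b meet in 2. 1b->1: no, aba/abbba meet in 1. 1b->2: no, aabba/bba meet in 2 with "ba" left. Open state 3: 1b->3.
ba: 2a undefined. 2a->0: ok.
bb: 2b undefined. 2b->0: no, aa/babba meet in 1. 2b->1: no, aa/babba meet in 1. 2b->2: no, babb/b meet in 2. 2b->3: no, aba/babba meet in 3 with "a" left. Open state 4: 2b->4.
aba: 3a undefined. 3a->0: ok.
abb: 3b undefined. 3b->0: no, aba/abbba meet in 0. 3b->1: no, aba/abbba meet in 0. 3b->2: ok.
bba: 4a undefined. 4a->0: no, aba/abbba meet in 0. 4a->1: no, aa/abbba meet in 1. 4a->2: ok.
bbb: 4b undefined. 4b->0: ok.
All examples now run through 5 states with every (state, symbol) defined. Accept strings end in {0,1,3,4}, Reject strings end in {2}; accept={0,1,3,4}.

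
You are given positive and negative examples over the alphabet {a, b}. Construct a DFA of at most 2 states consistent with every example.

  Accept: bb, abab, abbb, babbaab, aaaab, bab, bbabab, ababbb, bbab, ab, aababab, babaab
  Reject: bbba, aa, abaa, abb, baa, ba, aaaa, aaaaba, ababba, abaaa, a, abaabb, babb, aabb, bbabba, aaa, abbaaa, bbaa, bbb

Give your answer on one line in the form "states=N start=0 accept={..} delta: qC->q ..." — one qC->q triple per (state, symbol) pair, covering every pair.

states=2 start=0 accept={0} delta: 0a->1 0b->1 1a->1 1b->0

Fold the examples into a partial DFA from state 0: repeatedly fix the first undefined (state, symbol) met by the shortest-then-alphabetical prefix, trying targets in increasing order and rejecting any under which an Accept and a Reject string meet in one state with the same remainder; add a state when all current targets are rejected. Accepting states are where Accept strings end.
a: 0a undefined. 0a->0: no, bb/abb meet in 0 with "bb" left. Open state 1: 0a->1.
b: 0b undefined. 0b->0: no, bb/bbb meet in 0. 0b->1: ok.
aa: 1a undefined. 1a->0: no, bb/babb meet in 1 with "b" left. 1a->1: ok.
ab: 1b undefined. 1b->0: ok.
All examples now run through 2 states with every (state, symbol) defined. Accept strings end in {0}, Reject strings end in {1}; accept={0}.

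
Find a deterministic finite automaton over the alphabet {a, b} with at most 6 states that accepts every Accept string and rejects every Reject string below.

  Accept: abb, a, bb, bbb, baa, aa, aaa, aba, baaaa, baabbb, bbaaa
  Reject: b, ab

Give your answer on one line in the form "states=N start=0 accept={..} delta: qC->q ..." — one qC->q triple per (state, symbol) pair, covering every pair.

states=3 start=0 accept={0,2} delta: 0a->0 0b->1 1a->0 1b->2 2a->0 2b->0

State merging on the prefix tree: take the shortest (then alphabetical) example prefix whose next move is undefined and point that move at state 0, else 1, else 2, ...; a target is out if some Accept/Reject pair would then sit in one state with the same input left (inseparable). If every existing state is out, open a new one.
a: 0a undefined. 0a->0: ok.
b: 0b undefined. 0b->0: no, abb/b meet in 0. Open state 1: 0b->1.
ba: 1a undefined. 1a->0: ok.
bb: 1b undefined. 1b->0: no, bbb/b meet in 1. 1b->1: no, abb/b meet in 1. Open state 2: 1b->2.
bba: 2a undefined. 2a->0: ok.
bbb: 2b undefined. 2b->0: ok.
All examples now run through 3 states with every (state, symbol) defined. Accept strings end in {0,2}, Reject strings end in {1}; accept={0,2}.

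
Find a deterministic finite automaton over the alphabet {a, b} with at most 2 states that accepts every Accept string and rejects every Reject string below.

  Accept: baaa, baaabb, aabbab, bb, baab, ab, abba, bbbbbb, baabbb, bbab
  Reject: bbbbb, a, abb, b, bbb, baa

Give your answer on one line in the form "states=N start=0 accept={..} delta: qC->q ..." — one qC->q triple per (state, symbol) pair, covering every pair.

states=2 start=0 accept={0} delta: 0a->1 0b->1 1a->0 1b->0

Fold the examples into a partial DFA from state 0: repeatedly fix the first undefined (state, symbol) met by the shortest-then-alphabetical prefix, trying targets in increasing order and rejecting any under which an Accept and a Reject string meet in one state with the same remainder; add a state when all current targets are rejected. Accepting states are where Accept strings end.
a: 0a undefined. 0a->0: no, bb/abb meet in 0 with "bb" left. Open state 1: 0a->1.
b: 0b undefined. 0b->0: no, bb/bbbbb meet in 0. 0b->1: ok.
aa: 1a undefined. 1a->0: ok.
ab: 1b undefined. 1b->0: ok.
All examples now run through 2 states with every (state, symbol) defined. Accept strings end in {0}, Reject strings end in {1}; accept={0}.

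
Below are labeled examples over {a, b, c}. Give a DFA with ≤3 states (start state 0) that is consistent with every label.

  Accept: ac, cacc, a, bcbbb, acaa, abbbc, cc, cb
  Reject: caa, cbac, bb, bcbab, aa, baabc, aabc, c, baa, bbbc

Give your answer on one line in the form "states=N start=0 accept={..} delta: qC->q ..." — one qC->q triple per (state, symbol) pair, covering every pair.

states=3 start=0 accept={1} delta: 0a->1 0b->0 0c->2 1a->0 1b->1 1c->1 2a->1 2b->1 2c->1

Grow the machine one transition at a time. Run the examples from 0; the earliest place one falls off (shortest prefix, ties alphabetical) gets sent to the lowest-numbered state that keeps every Accept/Reject pair distinguishable — a pair clashes when both reach the same state with identical unread suffix — and to a fresh state only if none does.
a: 0a undefined. 0a->0: no, ac/c meet in 0 with "c" left. Open state 1: 0a->1.
b: 0b undefined. 0b->0: ok.
c: 0c undefined. 0c->0: no, ac/cbac meet in 1 with "c" left. 0c->1: no, a/c meet in 1. Open state 2: 0c->2.
aa: 1a undefined. 1a->0: ok.
ab: 1b undefined. 1b->0: no, abbbc/baabc meet in 2. 1b->1: ok.
ac: 1c undefined. 1c->0: no, ac/bb meet in 0. 1c->1: ok.
ca: 2a undefined. 2a->0: no, ac/caa meet in 1. 2a->1: ok.
cb: 2b undefined. 2b->0: no, ac/cbac meet in 1. 2b->1: ok.
cc: 2c undefined. 2c->0: no, cc/caa meet in 0. 2c->1: ok.
All examples now run through 3 states with every (state, symbol) defined. Accept strings end in {1}, Reject strings end in {0,2}; accept={1}.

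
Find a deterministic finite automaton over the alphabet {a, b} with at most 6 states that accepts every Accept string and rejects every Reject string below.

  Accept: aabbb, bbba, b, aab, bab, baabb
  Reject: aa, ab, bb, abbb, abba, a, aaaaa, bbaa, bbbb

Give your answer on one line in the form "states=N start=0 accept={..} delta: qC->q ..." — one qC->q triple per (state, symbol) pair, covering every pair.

states=5 start=0 accept={2,4} delta: 0a->1 0b->2 1a->0 1b->0 2a->0 2b->3 3a->0 3b->4 4a->2 4b->0

Fold the examples into a partial DFA from state 0: repeatedly fix the first undefined (state, symbol) met by the shortest-then-alphabetical prefix, trying targets in increasing order and rejecting any under which an Accept and a Reject string meet in one state with the same remainder; add a state when all current targets are rejected. Accepting states are where Accept strings end.
a: 0a undefined. 0a->0: no, aabbb/abbb meet in 0 with "bbb" left. Open state 1: 0a->1.
b: 0b undefined. 0b->0: no, bbba/a meet in 1. 0b->1: no, bbba/abba meet in 1 with "bba" left. Open state 2: 0b->2.
aa: 1a undefined. 1a->0: ok.
ab: 1b undefined. 1b->0: ok.
ba: 2a undefined. 2a->0: ok.
bb: 2b undefined. 2b->0: no, bbba/aa meet in 0. 2b->1: no, aabbb/aa meet in 0. 2b->2: no, aabbb/bb meet in 2. Open state 3: 2b->3.
bba: 3a undefined. 3a->0: ok.
bbb: 3b undefined. 3b->0: no, aabbb/aa meet in 0. 3b->1: no, aabbb/a meet in 1. 3b->2: no, bbba/aa meet in 0. 3b->3: no, aabbb/bb meet in 3. Open state 4: 3b->4.
bbba: 4a undefined. 4a->0: no, bbba/aa meet in 0. 4a->1: no, bbba/a meet in 1. 4a->2: ok.
bbbb: 4b undefined. 4b->0: ok.
All examples now run through 5 states with every (state, symbol) defined. Accept strings end in {2,4}, Reject strings end in {0,1,3}; accept={2,4}.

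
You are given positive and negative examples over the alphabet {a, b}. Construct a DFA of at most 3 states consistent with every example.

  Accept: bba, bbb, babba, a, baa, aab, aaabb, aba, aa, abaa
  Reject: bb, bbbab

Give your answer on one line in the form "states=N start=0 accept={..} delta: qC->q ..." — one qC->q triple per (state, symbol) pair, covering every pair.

states=3 start=0 accept={0,1} delta: 0a->1 0b->1 1a->0 1b->2 2a->0 2b->0

State merging on the prefix tree: take the shortest (then alphabetical) example prefix whose next move is undefined and point that move at state 0, else 1, else 2, ...; a target is out if some Accept/Reject pair would then sit in one state with the same input left (inseparable). If every existing state is out, open a new one.
a: 0a undefined. 0a->0: no, aaabb/bb meet in 0 with "bb" left. Open state 1: 0a->1.
b: 0b undefined. 0b->0: no, bbb/bb meet in 0. 0b->1: ok.
aa: 1a undefined. 1a->0: ok.
ab: 1b undefined. 1b->0: no, bba/bbbab meet in 1. 1b->1: no, bbb/bb meet in 1. Open state 2: 1b->2.
aba: 2a undefined. 2a->0: ok.
bbb: 2b undefined. 2b->0: ok.
All examples now run through 3 states with every (state, symbol) defined. Accept strings end in {0,1}, Reject strings end in {2}; accept={0,1}.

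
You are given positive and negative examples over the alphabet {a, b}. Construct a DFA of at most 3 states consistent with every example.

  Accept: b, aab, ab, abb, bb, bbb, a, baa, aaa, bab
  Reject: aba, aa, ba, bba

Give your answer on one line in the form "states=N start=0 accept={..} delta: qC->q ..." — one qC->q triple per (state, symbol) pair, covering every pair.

Fold the examples into a partial DFA from state 0: repeatedly fix the first undefined (state, symbol) met by the shortest-then-alphabetical prefix, trying targets in increasing order and rejecting any under which an Accept and a Reject string meet in one state with the same remainder; add a state when all current targets are rejected. Accepting states are where Accept strings end.
a: 0a undefined. 0a->0: no, a/aa meet in 0. Open state 1: 0a->1.
b: 0b undefined. 0b->0: no, a/ba meet in 1. 0b->1: ok.
aa: 1a undefined. 1a->0: ok.
ab: 1b undefined. 1b->0: no, b/aba meet in 1. 1b->1: ok.
All examples now run through 2 states with every (state, symbol) defined. Accept strings end in {1}, Reject strings end in {0}; accept={1}.

states=2 start=0 accept={1} delta: 0a->1 0b->1 1a->0 1b->1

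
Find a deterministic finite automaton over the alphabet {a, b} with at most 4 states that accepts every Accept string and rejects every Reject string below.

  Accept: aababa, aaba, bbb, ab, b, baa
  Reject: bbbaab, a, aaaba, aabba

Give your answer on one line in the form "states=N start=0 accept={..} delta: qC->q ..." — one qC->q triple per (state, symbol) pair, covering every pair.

State merging on the prefix tree: take the shortest (then alphabetical) example prefix whose next move is undefined and point that move at state 0, else 1, else 2, ...; a target is out if some Accept/Reject pair would then sit in one state with the same input left (inseparable). If every existing state is out, open a new one.
a: 0a undefined. 0a->0: no, aaba/aaaba meet in 0 with "ba" left. Open state 1: 0a->1.
b: 0b undefined. 0b->0: ok.
aa: 1a undefined. 1a->0: no, aababa/aaaba meet in 1 with "ba" left. 1a->1: no, aaba/aaaba meet in 1 with "ba" left. Open state 2: 1a->2.
ab: 1b undefined. 1b->0: ok.
aaa: 2a undefined. 2a->0: ok.
aab: 2b undefined. 2b->0: no, aababa/a meet in 1. 2b->1: ok.
All examples now run through 3 states with every (state, symbol) defined. Accept strings end in {0,2}, Reject strings end in {1}; accept={0,2}.

states=3 start=0 accept={0,2} delta: 0a->1 0b->0 1a->2 1b->0 2a->0 2b->1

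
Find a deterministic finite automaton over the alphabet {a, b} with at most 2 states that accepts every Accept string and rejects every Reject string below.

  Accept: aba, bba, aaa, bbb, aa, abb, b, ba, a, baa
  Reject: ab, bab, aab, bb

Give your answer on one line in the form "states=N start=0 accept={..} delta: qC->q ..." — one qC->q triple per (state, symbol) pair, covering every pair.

State merging on the prefix tree: take the shortest (then alphabetical) example prefix whose next move is undefined and point that move at state 0, else 1, else 2, ...; a target is out if some Accept/Reject pair would then sit in one state with the same input left (inseparable). If every existing state is out, open a new one.
a: 0a undefined. 0a->0: no, abb/bb meet in 0 with "bb" left. Open state 1: 0a->1.
b: 0b undefined. 0b->0: no, bbb/bb meet in 0. 0b->1: ok.
aa: 1a undefined. 1a->0: no, aaa/bab meet in 1. 1a->1: ok.
ab: 1b undefined. 1b->0: ok.
All examples now run through 2 states with every (state, symbol) defined. Accept strings end in {1}, Reject strings end in {0}; accept={1}.

states=2 start=0 accept={1} delta: 0a->1 0b->1 1a->1 1b->0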